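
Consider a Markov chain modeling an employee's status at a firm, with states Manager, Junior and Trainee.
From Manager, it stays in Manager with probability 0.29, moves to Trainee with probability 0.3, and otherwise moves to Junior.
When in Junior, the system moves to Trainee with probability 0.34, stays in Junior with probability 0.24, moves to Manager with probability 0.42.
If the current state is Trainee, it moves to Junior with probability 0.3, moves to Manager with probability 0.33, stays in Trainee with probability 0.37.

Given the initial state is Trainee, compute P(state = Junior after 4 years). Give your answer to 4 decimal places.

0.3188

Propagate the distribution vector 4 years from Trainee.
After 0 years: (0.0000, 0.0000, 1.0000)
After 1 year: (0.3300, 0.3000, 0.3700)
After 2 years: (0.3438, 0.3183, 0.3379)
After 3 years: (0.3449, 0.3187, 0.3364)
After 4 years: (0.3449, 0.3188, 0.3363)
P(in Junior after 4 years) = 0.3188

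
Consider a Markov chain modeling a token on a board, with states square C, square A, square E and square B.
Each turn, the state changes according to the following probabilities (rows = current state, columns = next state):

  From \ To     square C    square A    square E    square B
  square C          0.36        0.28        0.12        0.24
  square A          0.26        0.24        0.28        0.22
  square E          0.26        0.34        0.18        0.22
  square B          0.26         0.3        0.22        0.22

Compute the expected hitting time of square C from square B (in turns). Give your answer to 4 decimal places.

Let t(s) be the expected number of turns to first reach square C from state s, with t(square C) = 0. Conditioning on the first turn:
t(square A) = 1 + 0.24·t(square A) + 0.28·t(square E) + 0.22·t(square B)
t(square E) = 1 + 0.34·t(square A) + 0.18·t(square E) + 0.22·t(square B)
t(square B) = 1 + 0.3·t(square A) + 0.22·t(square E) + 0.22·t(square B)
Solving: t(square A) = 3.8462, t(square E) = 3.8462, t(square B) = 3.8462.
Expected turns from square B to square C: 3.8462.

3.8462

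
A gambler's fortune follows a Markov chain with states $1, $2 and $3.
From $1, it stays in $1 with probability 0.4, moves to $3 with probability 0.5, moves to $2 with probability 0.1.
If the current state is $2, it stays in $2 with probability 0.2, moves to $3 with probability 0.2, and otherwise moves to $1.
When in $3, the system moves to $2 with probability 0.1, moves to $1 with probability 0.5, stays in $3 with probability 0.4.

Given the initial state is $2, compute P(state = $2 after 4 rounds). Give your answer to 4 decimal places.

Propagate the distribution vector 4 rounds from $2.
After 0 rounds: (0.0000, 1.0000, 0.0000)
After 1 round: (0.6000, 0.2000, 0.2000)
After 2 rounds: (0.4600, 0.1200, 0.4200)
After 3 rounds: (0.4660, 0.1120, 0.4220)
After 4 rounds: (0.4646, 0.1112, 0.4242)
P(in $2 after 4 rounds) = 0.1112

0.1112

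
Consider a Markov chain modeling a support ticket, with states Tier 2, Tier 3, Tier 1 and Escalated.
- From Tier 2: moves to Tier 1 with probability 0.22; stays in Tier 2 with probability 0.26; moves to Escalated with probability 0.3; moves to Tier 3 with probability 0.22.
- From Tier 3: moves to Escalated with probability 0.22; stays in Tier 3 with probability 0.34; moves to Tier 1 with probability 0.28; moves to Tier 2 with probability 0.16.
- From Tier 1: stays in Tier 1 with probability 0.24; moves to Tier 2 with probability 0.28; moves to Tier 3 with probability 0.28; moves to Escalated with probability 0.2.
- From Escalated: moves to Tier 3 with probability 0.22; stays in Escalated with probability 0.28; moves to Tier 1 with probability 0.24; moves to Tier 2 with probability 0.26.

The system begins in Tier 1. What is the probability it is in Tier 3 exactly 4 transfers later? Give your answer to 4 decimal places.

0.2668

Propagate the distribution vector 4 transfers from Tier 1.
After 0 transfers: (0.0000, 0.0000, 1.0000, 0.0000)
After 1 transfer: (0.2800, 0.2800, 0.2400, 0.2000)
After 2 transfers: (0.2368, 0.2680, 0.2456, 0.2496)
After 3 transfers: (0.2381, 0.2669, 0.2460, 0.2490)
After 4 transfers: (0.2382, 0.2668, 0.2459, 0.2491)
P(in Tier 3 after 4 transfers) = 0.2668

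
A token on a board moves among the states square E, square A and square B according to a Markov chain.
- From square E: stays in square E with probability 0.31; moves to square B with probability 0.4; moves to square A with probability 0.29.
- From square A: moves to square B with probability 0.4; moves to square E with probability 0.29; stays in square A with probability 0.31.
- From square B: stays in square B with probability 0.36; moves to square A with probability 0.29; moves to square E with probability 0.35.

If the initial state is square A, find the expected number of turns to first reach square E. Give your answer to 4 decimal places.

Let t(s) be the expected number of turns to first reach square E from state s, with t(square E) = 0. Conditioning on the first turn:
t(square A) = 1 + 0.31·t(square A) + 0.4·t(square B)
t(square B) = 1 + 0.29·t(square A) + 0.36·t(square B)
Solving: t(square A) = 3.1941, t(square B) = 3.0098.
Expected turns from square A to square E: 3.1941.

3.1941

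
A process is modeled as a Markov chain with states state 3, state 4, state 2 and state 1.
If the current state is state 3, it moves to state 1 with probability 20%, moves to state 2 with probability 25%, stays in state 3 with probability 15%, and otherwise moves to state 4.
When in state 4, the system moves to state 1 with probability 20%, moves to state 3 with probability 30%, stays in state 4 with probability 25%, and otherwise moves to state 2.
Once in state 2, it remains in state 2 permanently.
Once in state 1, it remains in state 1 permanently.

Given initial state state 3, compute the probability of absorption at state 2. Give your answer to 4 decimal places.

0.5556

Let h(s) be the probability of absorption at state 2 starting from transient state s. Then h(state 2) = 1 and h(state 1) = 0. By first-step analysis:
h(state 3) = 0.15·h(state 3) + 0.4·h(state 4) + 0.25·1 + 0.2·0
h(state 4) = 0.3·h(state 3) + 0.25·h(state 4) + 0.25·1 + 0.2·0
Solving: h(state 3) = 0.5556, h(state 4) = 0.5556.
Starting from state 3, the probability is 0.5556.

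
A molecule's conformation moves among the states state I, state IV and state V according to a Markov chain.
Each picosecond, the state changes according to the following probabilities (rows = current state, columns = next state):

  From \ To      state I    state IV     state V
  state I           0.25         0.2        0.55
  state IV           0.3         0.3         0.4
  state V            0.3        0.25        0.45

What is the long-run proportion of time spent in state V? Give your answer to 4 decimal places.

0.4662

Let the stationary distribution be π with π = πP and π_1 + π_2 + π_3 = 1.
π_1 = 0.25·π_1 + 0.3·π_2 + 0.3·π_3
π_2 = 0.2·π_1 + 0.3·π_2 + 0.25·π_3
Solving with the normalization constraint gives π = (0.2857, 0.2481, 0.4662).
So the stationary probability of state V is 0.4662.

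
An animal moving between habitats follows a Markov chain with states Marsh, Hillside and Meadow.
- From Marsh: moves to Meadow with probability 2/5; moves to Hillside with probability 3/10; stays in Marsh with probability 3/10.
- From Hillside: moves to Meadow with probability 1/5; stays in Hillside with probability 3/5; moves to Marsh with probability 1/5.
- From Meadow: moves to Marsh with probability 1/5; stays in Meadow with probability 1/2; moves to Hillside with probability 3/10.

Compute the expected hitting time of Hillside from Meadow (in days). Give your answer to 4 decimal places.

Let t(s) be the expected number of days to first reach Hillside from state s, with t(Hillside) = 0. Conditioning on the first day:
t(Marsh) = 1 + 0.3·t(Marsh) + 0.4·t(Meadow)
t(Meadow) = 1 + 0.2·t(Marsh) + 0.5·t(Meadow)
Solving: t(Marsh) = 3.3333, t(Meadow) = 3.3333.
Expected days from Meadow to Hillside: 3.3333.

3.3333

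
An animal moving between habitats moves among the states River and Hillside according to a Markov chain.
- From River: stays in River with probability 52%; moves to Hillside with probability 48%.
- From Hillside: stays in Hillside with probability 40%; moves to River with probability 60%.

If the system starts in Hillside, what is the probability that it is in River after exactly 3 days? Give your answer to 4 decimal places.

Propagate the distribution vector 3 days from Hillside.
After 0 days: (0.0000, 1.0000)
After 1 day: (0.6000, 0.4000)
After 2 days: (0.5520, 0.4480)
After 3 days: (0.5558, 0.4442)
P(in River after 3 days) = 0.5558

0.5558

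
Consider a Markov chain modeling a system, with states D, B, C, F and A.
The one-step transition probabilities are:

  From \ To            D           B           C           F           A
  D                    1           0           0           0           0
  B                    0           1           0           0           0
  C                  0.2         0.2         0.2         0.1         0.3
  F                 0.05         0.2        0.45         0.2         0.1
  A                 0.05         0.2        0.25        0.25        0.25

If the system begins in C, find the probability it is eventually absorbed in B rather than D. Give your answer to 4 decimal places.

0.5909

Let h(s) be the probability of absorption at B starting from transient state s. Then h(B) = 1 and h(D) = 0. By first-step analysis:
h(C) = 0.2·0 + 0.2·1 + 0.2·h(C) + 0.1·h(F) + 0.3·h(A)
h(F) = 0.05·0 + 0.2·1 + 0.45·h(C) + 0.2·h(F) + 0.1·h(A)
h(A) = 0.05·0 + 0.2·1 + 0.25·h(C) + 0.25·h(F) + 0.25·h(A)
Solving: h(C) = 0.5909, h(F) = 0.6682, h(A) = 0.6864.
Starting from C, the probability is 0.5909.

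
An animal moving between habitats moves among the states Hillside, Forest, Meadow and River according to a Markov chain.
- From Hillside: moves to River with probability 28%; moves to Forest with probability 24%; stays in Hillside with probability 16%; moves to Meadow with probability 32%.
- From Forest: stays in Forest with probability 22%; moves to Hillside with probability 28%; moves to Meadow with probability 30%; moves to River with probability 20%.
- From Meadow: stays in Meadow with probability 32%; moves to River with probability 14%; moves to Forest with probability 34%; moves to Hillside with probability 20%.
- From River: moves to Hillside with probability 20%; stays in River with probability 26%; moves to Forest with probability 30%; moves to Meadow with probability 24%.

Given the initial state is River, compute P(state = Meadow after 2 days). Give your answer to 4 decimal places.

0.2932

Propagate the distribution vector 2 days from River.
After 0 days: (0.0000, 0.0000, 0.0000, 1.0000)
After 1 day: (0.2000, 0.3000, 0.2400, 0.2600)
After 2 days: (0.2160, 0.2736, 0.2932, 0.2172)
P(in Meadow after 2 days) = 0.2932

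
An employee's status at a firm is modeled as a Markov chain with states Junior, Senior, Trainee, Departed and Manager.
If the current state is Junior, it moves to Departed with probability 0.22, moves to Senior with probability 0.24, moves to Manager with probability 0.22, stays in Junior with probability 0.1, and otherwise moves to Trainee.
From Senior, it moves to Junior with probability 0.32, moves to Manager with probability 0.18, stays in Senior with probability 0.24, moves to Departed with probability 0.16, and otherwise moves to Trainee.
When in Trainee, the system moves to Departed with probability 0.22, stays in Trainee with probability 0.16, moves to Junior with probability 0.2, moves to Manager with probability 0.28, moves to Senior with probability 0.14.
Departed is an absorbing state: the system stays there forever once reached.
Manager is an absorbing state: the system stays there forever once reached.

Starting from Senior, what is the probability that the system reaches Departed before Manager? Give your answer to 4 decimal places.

Let h(s) be the probability of absorption at Departed starting from transient state s. Then h(Departed) = 1 and h(Manager) = 0. By first-step analysis:
h(Junior) = 0.1·h(Junior) + 0.24·h(Senior) + 0.22·h(Trainee) + 0.22·1 + 0.22·0
h(Senior) = 0.32·h(Junior) + 0.24·h(Senior) + 0.1·h(Trainee) + 0.16·1 + 0.18·0
h(Trainee) = 0.2·h(Junior) + 0.14·h(Senior) + 0.16·h(Trainee) + 0.22·1 + 0.28·0
Solving: h(Junior) = 0.4821, h(Senior) = 0.4734, h(Trainee) = 0.4556.
Starting from Senior, the probability is 0.4734.

0.4734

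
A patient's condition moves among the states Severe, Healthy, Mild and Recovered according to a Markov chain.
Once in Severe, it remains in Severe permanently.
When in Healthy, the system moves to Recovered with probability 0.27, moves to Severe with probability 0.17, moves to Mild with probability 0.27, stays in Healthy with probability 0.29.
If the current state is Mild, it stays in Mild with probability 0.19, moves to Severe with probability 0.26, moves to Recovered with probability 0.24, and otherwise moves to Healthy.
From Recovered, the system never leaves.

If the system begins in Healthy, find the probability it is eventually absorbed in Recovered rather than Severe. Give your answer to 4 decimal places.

Let h(s) be the probability of absorption at Recovered starting from transient state s. Then h(Recovered) = 1 and h(Severe) = 0. By first-step analysis:
h(Healthy) = 0.17·0 + 0.29·h(Healthy) + 0.27·h(Mild) + 0.27·1
h(Mild) = 0.26·0 + 0.31·h(Healthy) + 0.19·h(Mild) + 0.24·1
Solving: h(Healthy) = 0.5769, h(Mild) = 0.5171.
Starting from Healthy, the probability is 0.5769.

0.5769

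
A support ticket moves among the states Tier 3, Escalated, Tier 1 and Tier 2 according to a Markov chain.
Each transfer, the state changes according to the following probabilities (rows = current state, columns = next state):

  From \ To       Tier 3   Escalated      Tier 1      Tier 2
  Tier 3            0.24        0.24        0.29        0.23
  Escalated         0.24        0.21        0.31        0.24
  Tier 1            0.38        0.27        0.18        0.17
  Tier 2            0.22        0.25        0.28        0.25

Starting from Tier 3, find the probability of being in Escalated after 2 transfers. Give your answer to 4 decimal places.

0.2438

Propagate the distribution vector 2 transfers from Tier 3.
After 0 transfers: (1.0000, 0.0000, 0.0000, 0.0000)
After 1 transfer: (0.2400, 0.2400, 0.2900, 0.2300)
After 2 transfers: (0.2760, 0.2438, 0.2606, 0.2196)
P(in Escalated after 2 transfers) = 0.2438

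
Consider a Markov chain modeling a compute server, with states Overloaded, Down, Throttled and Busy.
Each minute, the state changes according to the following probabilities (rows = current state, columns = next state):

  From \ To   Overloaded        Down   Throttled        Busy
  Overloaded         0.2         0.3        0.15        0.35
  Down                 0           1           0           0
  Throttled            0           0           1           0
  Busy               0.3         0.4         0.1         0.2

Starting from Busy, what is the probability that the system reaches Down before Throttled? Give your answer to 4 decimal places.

0.7664

Let h(s) be the probability of absorption at Down starting from transient state s. Then h(Down) = 1 and h(Throttled) = 0. By first-step analysis:
h(Overloaded) = 0.2·h(Overloaded) + 0.3·1 + 0.15·0 + 0.35·h(Busy)
h(Busy) = 0.3·h(Overloaded) + 0.4·1 + 0.1·0 + 0.2·h(Busy)
Solving: h(Overloaded) = 0.7103, h(Busy) = 0.7664.
Starting from Busy, the probability is 0.7664.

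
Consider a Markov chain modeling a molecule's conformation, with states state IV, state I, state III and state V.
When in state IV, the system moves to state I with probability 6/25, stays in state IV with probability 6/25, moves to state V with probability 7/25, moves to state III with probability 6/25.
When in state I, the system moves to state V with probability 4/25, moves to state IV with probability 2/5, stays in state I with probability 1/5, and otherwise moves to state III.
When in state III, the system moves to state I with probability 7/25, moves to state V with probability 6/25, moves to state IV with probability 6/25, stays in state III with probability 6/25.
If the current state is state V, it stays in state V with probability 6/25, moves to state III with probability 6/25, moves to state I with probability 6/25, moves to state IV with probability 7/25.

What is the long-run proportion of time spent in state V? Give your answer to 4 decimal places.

0.2323

Let the stationary distribution be π with π = πP and π_1 + π_2 + π_3 + π_4 = 1.
π_1 = 0.24·π_1 + 0.4·π_2 + 0.24·π_3 + 0.28·π_4
π_2 = 0.24·π_1 + 0.2·π_2 + 0.28·π_3 + 0.24·π_4
π_3 = 0.24·π_1 + 0.24·π_2 + 0.24·π_3 + 0.24·π_4
Solving with the normalization constraint gives π = (0.2877, 0.2400, 0.2400, 0.2323).
So the stationary probability of state V is 0.2323.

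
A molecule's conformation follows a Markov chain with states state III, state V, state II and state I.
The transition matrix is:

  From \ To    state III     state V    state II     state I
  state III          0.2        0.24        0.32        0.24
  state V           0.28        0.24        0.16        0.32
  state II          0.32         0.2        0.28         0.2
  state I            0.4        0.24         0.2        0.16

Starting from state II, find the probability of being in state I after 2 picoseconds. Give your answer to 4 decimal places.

0.2288

Propagate the distribution vector 2 picoseconds from state II.
After 0 picoseconds: (0.0000, 0.0000, 1.0000, 0.0000)
After 1 picosecond: (0.3200, 0.2000, 0.2800, 0.2000)
After 2 picoseconds: (0.2896, 0.2288, 0.2528, 0.2288)
P(in state I after 2 picoseconds) = 0.2288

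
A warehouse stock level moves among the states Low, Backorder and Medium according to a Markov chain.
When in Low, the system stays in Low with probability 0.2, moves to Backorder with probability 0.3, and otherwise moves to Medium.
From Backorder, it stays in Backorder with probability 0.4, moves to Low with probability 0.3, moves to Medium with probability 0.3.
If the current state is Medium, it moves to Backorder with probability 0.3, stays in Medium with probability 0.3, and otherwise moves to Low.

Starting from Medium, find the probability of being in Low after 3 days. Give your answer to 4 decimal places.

Propagate the distribution vector 3 days from Medium.
After 0 days: (0.0000, 0.0000, 1.0000)
After 1 day: (0.4000, 0.3000, 0.3000)
After 2 days: (0.2900, 0.3300, 0.3800)
After 3 days: (0.3090, 0.3330, 0.3580)
P(in Low after 3 days) = 0.3090

0.3090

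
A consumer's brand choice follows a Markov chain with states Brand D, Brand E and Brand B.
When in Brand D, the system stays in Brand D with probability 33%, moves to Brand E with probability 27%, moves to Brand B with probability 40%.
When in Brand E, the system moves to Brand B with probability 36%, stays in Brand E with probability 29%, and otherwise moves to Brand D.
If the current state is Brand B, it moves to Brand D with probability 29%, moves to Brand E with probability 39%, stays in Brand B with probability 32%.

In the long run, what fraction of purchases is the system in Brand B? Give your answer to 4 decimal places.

Let the stationary distribution be π with π = πP and π_1 + π_2 + π_3 = 1.
π_1 = 0.33·π_1 + 0.35·π_2 + 0.29·π_3
π_2 = 0.27·π_1 + 0.29·π_2 + 0.39·π_3
Solving with the normalization constraint gives π = (0.3220, 0.3194, 0.3585).
So the stationary probability of Brand B is 0.3585.

0.3585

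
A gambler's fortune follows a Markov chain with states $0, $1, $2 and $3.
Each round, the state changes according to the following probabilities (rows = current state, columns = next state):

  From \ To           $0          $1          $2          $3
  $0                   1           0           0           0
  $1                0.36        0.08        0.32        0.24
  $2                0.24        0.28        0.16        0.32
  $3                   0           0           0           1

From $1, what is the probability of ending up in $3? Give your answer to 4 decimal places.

0.4450

Let h(s) be the probability of absorption at $3 starting from transient state s. Then h($3) = 1 and h($0) = 0. By first-step analysis:
h($1) = 0.36·0 + 0.08·h($1) + 0.32·h($2) + 0.24·1
h($2) = 0.24·0 + 0.28·h($1) + 0.16·h($2) + 0.32·1
Solving: h($1) = 0.4450, h($2) = 0.5293.
Starting from $1, the probability is 0.4450.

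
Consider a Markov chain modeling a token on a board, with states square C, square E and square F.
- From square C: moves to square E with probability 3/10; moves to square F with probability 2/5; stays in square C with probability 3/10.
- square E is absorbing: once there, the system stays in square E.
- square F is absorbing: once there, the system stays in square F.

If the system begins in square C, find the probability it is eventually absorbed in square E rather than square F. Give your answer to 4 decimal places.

0.4286

Let h(s) be the probability of absorption at square E starting from transient state s. Then h(square E) = 1 and h(square F) = 0. By first-step analysis:
h(square C) = 0.3·h(square C) + 0.3·1 + 0.4·0
Solving: h(square C) = 0.4286.
Starting from square C, the probability is 0.4286.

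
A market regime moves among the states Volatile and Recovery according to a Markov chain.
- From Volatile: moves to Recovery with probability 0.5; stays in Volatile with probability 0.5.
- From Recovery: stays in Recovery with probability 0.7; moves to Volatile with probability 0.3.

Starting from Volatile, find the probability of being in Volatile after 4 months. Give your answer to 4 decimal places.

0.3760

Propagate the distribution vector 4 months from Volatile.
After 0 months: (1.0000, 0.0000)
After 1 month: (0.5000, 0.5000)
After 2 months: (0.4000, 0.6000)
After 3 months: (0.3800, 0.6200)
After 4 months: (0.3760, 0.6240)
P(in Volatile after 4 months) = 0.3760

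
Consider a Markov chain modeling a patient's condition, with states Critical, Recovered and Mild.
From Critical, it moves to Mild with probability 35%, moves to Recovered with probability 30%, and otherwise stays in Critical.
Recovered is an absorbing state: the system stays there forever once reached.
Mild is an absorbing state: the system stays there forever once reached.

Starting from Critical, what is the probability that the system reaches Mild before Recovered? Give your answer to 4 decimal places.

0.5385

Let h(s) be the probability of absorption at Mild starting from transient state s. Then h(Mild) = 1 and h(Recovered) = 0. By first-step analysis:
h(Critical) = 0.35·h(Critical) + 0.3·0 + 0.35·1
Solving: h(Critical) = 0.5385.
Starting from Critical, the probability is 0.5385.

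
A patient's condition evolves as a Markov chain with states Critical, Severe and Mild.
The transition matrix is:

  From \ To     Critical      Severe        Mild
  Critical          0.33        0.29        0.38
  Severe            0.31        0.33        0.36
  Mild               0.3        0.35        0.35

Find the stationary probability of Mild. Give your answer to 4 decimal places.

0.3626

Let the stationary distribution be π with π = πP and π_1 + π_2 + π_3 = 1.
π_1 = 0.33·π_1 + 0.31·π_2 + 0.3·π_3
π_2 = 0.29·π_1 + 0.33·π_2 + 0.35·π_3
Solving with the normalization constraint gives π = (0.3126, 0.3247, 0.3626).
So the stationary probability of Mild is 0.3626.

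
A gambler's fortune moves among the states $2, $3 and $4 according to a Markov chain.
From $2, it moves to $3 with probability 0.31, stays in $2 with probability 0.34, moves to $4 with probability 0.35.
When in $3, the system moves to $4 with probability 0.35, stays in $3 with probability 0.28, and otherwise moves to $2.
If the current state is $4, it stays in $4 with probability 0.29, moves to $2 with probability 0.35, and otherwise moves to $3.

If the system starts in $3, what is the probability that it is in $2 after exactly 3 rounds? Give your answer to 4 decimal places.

Propagate the distribution vector 3 rounds from $3.
After 0 rounds: (0.0000, 1.0000, 0.0000)
After 1 round: (0.3700, 0.2800, 0.3500)
After 2 rounds: (0.3519, 0.3191, 0.3290)
After 3 rounds: (0.3529, 0.3169, 0.3303)
P(in $2 after 3 rounds) = 0.3529

0.3529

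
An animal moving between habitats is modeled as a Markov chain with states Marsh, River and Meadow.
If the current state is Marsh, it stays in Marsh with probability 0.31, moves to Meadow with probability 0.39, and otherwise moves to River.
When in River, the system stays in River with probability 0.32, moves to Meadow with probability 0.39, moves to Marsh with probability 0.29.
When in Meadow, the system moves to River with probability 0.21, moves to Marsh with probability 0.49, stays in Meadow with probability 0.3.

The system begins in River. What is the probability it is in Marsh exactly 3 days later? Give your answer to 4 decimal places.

0.3685

Propagate the distribution vector 3 days from River.
After 0 days: (0.0000, 1.0000, 0.0000)
After 1 day: (0.2900, 0.3200, 0.3900)
After 2 days: (0.3738, 0.2713, 0.3549)
After 3 days: (0.3685, 0.2735, 0.3581)
P(in Marsh after 3 days) = 0.3685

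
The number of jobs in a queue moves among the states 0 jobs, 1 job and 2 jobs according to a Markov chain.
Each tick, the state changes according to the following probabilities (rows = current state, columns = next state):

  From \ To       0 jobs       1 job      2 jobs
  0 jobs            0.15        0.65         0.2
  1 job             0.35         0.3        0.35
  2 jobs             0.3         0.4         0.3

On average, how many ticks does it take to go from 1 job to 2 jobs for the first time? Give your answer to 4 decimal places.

Let t(s) be the expected number of ticks to first reach 2 jobs from state s, with t(2 jobs) = 0. Conditioning on the first tick:
t(0 jobs) = 1 + 0.15·t(0 jobs) + 0.65·t(1 job)
t(1 job) = 1 + 0.35·t(0 jobs) + 0.3·t(1 job)
Solving: t(0 jobs) = 3.6735, t(1 job) = 3.2653.
Expected ticks from 1 job to 2 jobs: 3.2653.

3.2653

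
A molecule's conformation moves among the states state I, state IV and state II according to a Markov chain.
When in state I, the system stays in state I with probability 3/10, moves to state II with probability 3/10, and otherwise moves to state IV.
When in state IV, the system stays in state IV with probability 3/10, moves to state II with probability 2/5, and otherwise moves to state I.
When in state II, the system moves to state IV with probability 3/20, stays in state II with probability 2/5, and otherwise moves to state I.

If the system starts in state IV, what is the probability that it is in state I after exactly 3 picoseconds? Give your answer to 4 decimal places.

0.3555

Propagate the distribution vector 3 picoseconds from state IV.
After 0 picoseconds: (0.0000, 1.0000, 0.0000)
After 1 picosecond: (0.3000, 0.3000, 0.4000)
After 2 picoseconds: (0.3600, 0.2700, 0.3700)
After 3 picoseconds: (0.3555, 0.2805, 0.3640)
P(in state I after 3 picoseconds) = 0.3555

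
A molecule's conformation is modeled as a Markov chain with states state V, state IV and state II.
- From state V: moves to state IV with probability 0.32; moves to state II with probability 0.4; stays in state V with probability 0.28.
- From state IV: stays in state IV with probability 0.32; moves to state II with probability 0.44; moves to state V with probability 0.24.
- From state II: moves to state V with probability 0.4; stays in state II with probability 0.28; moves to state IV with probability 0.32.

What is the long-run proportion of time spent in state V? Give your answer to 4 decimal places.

0.3114

Let the stationary distribution be π with π = πP and π_1 + π_2 + π_3 = 1.
π_1 = 0.28·π_1 + 0.24·π_2 + 0.4·π_3
π_2 = 0.32·π_1 + 0.32·π_2 + 0.32·π_3
Solving with the normalization constraint gives π = (0.3114, 0.3200, 0.3686).
So the stationary probability of state V is 0.3114.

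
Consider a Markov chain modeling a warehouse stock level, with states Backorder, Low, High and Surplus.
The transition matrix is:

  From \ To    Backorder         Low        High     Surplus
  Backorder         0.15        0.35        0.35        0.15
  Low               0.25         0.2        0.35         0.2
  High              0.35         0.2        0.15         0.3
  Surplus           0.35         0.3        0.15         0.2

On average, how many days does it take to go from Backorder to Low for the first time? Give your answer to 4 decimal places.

3.3191

Let t(s) be the expected number of days to first reach Low from state s, with t(Low) = 0. Conditioning on the first day:
t(Backorder) = 1 + 0.15·t(Backorder) + 0.35·t(High) + 0.15·t(Surplus)
t(High) = 1 + 0.35·t(Backorder) + 0.15·t(High) + 0.3·t(Surplus)
t(Surplus) = 1 + 0.35·t(Backorder) + 0.15·t(High) + 0.2·t(Surplus)
Solving: t(Backorder) = 3.3191, t(High) = 3.7447, t(Surplus) = 3.4043.
Expected days from Backorder to Low: 3.3191.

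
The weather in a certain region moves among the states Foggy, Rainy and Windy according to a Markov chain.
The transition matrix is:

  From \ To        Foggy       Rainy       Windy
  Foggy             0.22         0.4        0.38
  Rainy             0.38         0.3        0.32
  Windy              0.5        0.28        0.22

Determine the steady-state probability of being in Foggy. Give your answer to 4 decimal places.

Let the stationary distribution be π with π = πP and π_1 + π_2 + π_3 = 1.
π_1 = 0.22·π_1 + 0.38·π_2 + 0.5·π_3
π_2 = 0.4·π_1 + 0.3·π_2 + 0.28·π_3
Solving with the normalization constraint gives π = (0.3597, 0.3298, 0.3105).
So the stationary probability of Foggy is 0.3597.

0.3597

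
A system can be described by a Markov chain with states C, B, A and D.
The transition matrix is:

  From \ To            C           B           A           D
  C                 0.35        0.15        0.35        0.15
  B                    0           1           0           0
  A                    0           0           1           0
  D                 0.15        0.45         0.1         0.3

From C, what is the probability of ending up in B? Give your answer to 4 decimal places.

0.3988

Let h(s) be the probability of absorption at B starting from transient state s. Then h(B) = 1 and h(A) = 0. By first-step analysis:
h(C) = 0.35·h(C) + 0.15·1 + 0.35·0 + 0.15·h(D)
h(D) = 0.15·h(C) + 0.45·1 + 0.1·0 + 0.3·h(D)
Solving: h(C) = 0.3988, h(D) = 0.7283.
Starting from C, the probability is 0.3988.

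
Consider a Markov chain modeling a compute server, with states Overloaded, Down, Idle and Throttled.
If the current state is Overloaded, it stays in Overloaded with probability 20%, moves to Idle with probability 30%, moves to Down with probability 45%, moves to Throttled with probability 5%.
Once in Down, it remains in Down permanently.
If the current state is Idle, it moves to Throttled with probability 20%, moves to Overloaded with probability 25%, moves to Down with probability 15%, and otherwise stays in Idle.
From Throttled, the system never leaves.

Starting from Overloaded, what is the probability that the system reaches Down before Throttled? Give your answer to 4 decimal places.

Let h(s) be the probability of absorption at Down starting from transient state s. Then h(Down) = 1 and h(Throttled) = 0. By first-step analysis:
h(Overloaded) = 0.2·h(Overloaded) + 0.45·1 + 0.3·h(Idle) + 0.05·0
h(Idle) = 0.25·h(Overloaded) + 0.15·1 + 0.4·h(Idle) + 0.2·0
Solving: h(Overloaded) = 0.7778, h(Idle) = 0.5741.
Starting from Overloaded, the probability is 0.7778.

0.7778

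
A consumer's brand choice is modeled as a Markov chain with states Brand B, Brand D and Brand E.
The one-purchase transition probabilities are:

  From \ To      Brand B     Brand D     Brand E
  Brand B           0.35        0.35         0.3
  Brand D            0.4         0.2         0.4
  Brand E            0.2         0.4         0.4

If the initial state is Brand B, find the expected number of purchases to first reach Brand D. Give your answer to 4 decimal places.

2.7273

Let t(s) be the expected number of purchases to first reach Brand D from state s, with t(Brand D) = 0. Conditioning on the first purchase:
t(Brand B) = 1 + 0.35·t(Brand B) + 0.3·t(Brand E)
t(Brand E) = 1 + 0.2·t(Brand B) + 0.4·t(Brand E)
Solving: t(Brand B) = 2.7273, t(Brand E) = 2.5758.
Expected purchases from Brand B to Brand D: 2.7273.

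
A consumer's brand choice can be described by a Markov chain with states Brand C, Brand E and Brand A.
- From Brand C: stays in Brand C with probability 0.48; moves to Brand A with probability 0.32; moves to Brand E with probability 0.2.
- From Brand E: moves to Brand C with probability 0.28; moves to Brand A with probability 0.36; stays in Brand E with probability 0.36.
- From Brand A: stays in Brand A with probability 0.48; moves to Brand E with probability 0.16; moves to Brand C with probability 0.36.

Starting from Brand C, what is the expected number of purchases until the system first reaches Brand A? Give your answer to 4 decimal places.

Let t(s) be the expected number of purchases to first reach Brand A from state s, with t(Brand A) = 0. Conditioning on the first purchase:
t(Brand C) = 1 + 0.48·t(Brand C) + 0.2·t(Brand E)
t(Brand E) = 1 + 0.28·t(Brand C) + 0.36·t(Brand E)
Solving: t(Brand C) = 3.0347, t(Brand E) = 2.8902.
Expected purchases from Brand C to Brand A: 3.0347.

3.0347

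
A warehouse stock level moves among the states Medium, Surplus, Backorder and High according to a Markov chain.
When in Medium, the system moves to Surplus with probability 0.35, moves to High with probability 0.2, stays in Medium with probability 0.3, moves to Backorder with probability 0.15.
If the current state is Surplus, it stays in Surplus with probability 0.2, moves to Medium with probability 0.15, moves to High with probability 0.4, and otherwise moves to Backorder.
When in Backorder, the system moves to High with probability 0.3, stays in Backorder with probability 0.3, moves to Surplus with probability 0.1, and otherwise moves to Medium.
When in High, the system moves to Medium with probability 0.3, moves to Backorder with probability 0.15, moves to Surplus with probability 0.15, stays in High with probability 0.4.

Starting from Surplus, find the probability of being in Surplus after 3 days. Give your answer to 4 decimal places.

0.2025

Propagate the distribution vector 3 days from Surplus.
After 0 days: (0.0000, 1.0000, 0.0000, 0.0000)
After 1 day: (0.1500, 0.2000, 0.2500, 0.4000)
After 2 days: (0.2700, 0.1775, 0.2075, 0.3450)
After 3 days: (0.2734, 0.2025, 0.1989, 0.3253)
P(in Surplus after 3 days) = 0.2025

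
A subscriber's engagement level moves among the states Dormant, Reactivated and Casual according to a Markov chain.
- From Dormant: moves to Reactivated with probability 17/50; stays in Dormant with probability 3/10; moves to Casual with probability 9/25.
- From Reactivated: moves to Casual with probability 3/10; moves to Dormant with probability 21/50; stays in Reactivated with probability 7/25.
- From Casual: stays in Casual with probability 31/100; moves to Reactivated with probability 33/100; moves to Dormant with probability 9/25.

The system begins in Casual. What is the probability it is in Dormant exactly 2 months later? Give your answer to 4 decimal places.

0.3582

Sum over the intermediate state after 1 month:
P = P(Casual→Dormant)·P(Dormant→Dormant) + P(Casual→Reactivated)·P(Reactivated→Dormant) + P(Casual→Casual)·P(Casual→Dormant)
  = 0.36×0.3 + 0.33×0.42 + 0.31×0.36
  = 0.1080 + 0.1386 + 0.1116 = 0.3582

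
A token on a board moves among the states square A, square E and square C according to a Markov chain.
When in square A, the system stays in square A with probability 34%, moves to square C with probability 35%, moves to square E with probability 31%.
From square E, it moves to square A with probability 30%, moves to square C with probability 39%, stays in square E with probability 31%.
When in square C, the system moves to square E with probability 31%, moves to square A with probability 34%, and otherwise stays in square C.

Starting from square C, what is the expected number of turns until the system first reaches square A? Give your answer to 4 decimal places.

3.0525

Let t(s) be the expected number of turns to first reach square A from state s, with t(square A) = 0. Conditioning on the first turn:
t(square E) = 1 + 0.31·t(square E) + 0.39·t(square C)
t(square C) = 1 + 0.31·t(square E) + 0.35·t(square C)
Solving: t(square E) = 3.1746, t(square C) = 3.0525.
Expected turns from square C to square A: 3.0525.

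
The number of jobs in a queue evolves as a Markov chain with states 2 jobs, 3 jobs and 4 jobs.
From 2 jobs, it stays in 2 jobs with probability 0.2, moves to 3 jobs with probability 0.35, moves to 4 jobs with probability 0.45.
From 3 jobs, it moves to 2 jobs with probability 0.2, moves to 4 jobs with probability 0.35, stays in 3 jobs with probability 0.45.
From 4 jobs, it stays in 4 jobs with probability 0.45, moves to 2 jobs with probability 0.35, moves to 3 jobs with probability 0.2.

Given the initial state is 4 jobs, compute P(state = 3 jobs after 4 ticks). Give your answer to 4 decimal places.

0.3186

Propagate the distribution vector 4 ticks from 4 jobs.
After 0 ticks: (0.0000, 0.0000, 1.0000)
After 1 tick: (0.3500, 0.2000, 0.4500)
After 2 ticks: (0.2675, 0.3025, 0.4300)
After 3 ticks: (0.2645, 0.3158, 0.4198)
After 4 ticks: (0.2630, 0.3186, 0.4184)
P(in 3 jobs after 4 ticks) = 0.3186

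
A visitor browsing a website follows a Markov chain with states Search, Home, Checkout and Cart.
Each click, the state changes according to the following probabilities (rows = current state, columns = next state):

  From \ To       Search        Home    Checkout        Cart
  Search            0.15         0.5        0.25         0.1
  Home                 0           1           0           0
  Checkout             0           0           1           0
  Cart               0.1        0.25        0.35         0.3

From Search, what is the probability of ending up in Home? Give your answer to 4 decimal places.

Let h(s) be the probability of absorption at Home starting from transient state s. Then h(Home) = 1 and h(Checkout) = 0. By first-step analysis:
h(Search) = 0.15·h(Search) + 0.5·1 + 0.25·0 + 0.1·h(Cart)
h(Cart) = 0.1·h(Search) + 0.25·1 + 0.35·0 + 0.3·h(Cart)
Solving: h(Search) = 0.6410, h(Cart) = 0.4487.
Starting from Search, the probability is 0.6410.

0.6410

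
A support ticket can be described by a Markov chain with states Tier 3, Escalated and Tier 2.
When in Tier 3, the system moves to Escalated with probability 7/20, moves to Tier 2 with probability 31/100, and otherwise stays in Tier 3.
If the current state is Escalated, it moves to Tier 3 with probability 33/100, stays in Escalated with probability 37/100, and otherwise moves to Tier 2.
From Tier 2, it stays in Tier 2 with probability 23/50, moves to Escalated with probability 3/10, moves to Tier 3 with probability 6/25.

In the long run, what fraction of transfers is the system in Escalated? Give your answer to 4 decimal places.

0.3387

Let the stationary distribution be π with π = πP and π_1 + π_2 + π_3 = 1.
π_1 = 0.34·π_1 + 0.33·π_2 + 0.24·π_3
π_2 = 0.35·π_1 + 0.37·π_2 + 0.3·π_3
Solving with the normalization constraint gives π = (0.3005, 0.3387, 0.3607).
So the stationary probability of Escalated is 0.3387.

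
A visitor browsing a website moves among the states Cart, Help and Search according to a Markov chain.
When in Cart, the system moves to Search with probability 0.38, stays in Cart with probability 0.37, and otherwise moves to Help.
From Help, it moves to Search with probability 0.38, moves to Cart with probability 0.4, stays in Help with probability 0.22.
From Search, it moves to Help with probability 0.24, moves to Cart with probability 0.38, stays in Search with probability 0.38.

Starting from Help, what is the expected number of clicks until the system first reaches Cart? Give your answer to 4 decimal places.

2.5484

Let t(s) be the expected number of clicks to first reach Cart from state s, with t(Cart) = 0. Conditioning on the first click:
t(Help) = 1 + 0.22·t(Help) + 0.38·t(Search)
t(Search) = 1 + 0.24·t(Help) + 0.38·t(Search)
Solving: t(Help) = 2.5484, t(Search) = 2.5994.
Expected clicks from Help to Cart: 2.5484.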